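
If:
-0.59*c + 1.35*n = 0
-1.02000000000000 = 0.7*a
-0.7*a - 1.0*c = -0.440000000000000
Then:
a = -1.46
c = 1.46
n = 0.64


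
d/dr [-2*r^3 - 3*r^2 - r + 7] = -6*r^2 - 6*r - 1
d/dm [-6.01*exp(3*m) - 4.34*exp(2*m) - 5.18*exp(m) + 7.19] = (-18.03*exp(2*m) - 8.68*exp(m) - 5.18)*exp(m)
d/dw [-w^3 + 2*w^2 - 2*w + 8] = -3*w^2 + 4*w - 2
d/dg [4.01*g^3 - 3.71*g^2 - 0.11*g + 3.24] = 12.03*g^2 - 7.42*g - 0.11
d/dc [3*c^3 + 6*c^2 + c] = 9*c^2 + 12*c + 1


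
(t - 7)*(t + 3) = t^2 - 4*t - 21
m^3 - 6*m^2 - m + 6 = (m - 6)*(m - 1)*(m + 1)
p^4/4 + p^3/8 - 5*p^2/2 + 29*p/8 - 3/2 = (p/4 + 1)*(p - 3/2)*(p - 1)^2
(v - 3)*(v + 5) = v^2 + 2*v - 15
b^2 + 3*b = b*(b + 3)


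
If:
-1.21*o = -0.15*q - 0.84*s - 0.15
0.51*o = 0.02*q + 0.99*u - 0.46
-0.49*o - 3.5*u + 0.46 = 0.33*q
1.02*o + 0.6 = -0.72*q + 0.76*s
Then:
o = -0.41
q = -0.90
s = -0.61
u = 0.27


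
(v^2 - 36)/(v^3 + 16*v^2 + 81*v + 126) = (v - 6)/(v^2 + 10*v + 21)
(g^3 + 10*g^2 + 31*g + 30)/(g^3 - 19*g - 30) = (g + 5)/(g - 5)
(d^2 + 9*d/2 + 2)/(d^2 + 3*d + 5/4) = 2*(d + 4)/(2*d + 5)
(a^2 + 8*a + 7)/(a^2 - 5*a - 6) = (a + 7)/(a - 6)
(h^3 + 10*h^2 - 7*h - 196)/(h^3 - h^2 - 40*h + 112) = (h + 7)/(h - 4)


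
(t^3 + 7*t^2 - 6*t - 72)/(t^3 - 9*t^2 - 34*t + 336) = (t^2 + t - 12)/(t^2 - 15*t + 56)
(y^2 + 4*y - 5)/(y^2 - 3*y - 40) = (y - 1)/(y - 8)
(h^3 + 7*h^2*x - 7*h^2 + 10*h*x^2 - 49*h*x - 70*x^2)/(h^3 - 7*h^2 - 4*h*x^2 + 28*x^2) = (-h - 5*x)/(-h + 2*x)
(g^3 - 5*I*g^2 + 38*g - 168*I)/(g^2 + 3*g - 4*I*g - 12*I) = (g^2 - I*g + 42)/(g + 3)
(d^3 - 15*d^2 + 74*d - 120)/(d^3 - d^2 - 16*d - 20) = (d^2 - 10*d + 24)/(d^2 + 4*d + 4)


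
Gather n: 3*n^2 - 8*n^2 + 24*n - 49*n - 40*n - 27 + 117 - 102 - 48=-5*n^2 - 65*n - 60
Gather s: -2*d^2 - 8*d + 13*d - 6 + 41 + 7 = -2*d^2 + 5*d + 42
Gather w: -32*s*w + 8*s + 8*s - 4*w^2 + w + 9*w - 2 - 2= 16*s - 4*w^2 + w*(10 - 32*s) - 4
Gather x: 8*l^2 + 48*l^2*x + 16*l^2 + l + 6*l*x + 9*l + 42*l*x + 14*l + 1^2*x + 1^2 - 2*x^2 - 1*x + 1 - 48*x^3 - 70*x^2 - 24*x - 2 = 24*l^2 + 24*l - 48*x^3 - 72*x^2 + x*(48*l^2 + 48*l - 24)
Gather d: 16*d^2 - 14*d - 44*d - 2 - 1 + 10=16*d^2 - 58*d + 7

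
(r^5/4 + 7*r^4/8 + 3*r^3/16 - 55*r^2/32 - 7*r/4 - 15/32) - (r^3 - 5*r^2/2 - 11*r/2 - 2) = r^5/4 + 7*r^4/8 - 13*r^3/16 + 25*r^2/32 + 15*r/4 + 49/32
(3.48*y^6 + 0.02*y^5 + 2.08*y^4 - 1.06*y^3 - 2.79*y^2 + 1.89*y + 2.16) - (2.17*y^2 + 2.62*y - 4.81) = 3.48*y^6 + 0.02*y^5 + 2.08*y^4 - 1.06*y^3 - 4.96*y^2 - 0.73*y + 6.97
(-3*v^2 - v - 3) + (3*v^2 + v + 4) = 1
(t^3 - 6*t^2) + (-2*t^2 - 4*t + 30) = t^3 - 8*t^2 - 4*t + 30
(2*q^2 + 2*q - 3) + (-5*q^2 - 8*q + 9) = -3*q^2 - 6*q + 6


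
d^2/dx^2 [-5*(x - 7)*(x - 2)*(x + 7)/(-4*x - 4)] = 5*(x^3 + 3*x^2 + 3*x + 145)/(2*(x^3 + 3*x^2 + 3*x + 1))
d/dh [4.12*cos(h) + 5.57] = -4.12*sin(h)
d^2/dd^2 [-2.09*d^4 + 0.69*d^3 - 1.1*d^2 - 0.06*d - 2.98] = -25.08*d^2 + 4.14*d - 2.2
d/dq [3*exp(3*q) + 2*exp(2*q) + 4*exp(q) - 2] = (9*exp(2*q) + 4*exp(q) + 4)*exp(q)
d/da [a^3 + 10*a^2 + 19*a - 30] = 3*a^2 + 20*a + 19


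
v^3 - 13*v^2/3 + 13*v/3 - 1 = (v - 3)*(v - 1)*(v - 1/3)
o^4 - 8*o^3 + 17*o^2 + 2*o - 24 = (o - 4)*(o - 3)*(o - 2)*(o + 1)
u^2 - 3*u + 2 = (u - 2)*(u - 1)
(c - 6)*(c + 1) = c^2 - 5*c - 6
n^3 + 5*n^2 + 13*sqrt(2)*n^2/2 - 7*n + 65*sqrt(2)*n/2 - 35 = (n + 5)*(n - sqrt(2)/2)*(n + 7*sqrt(2))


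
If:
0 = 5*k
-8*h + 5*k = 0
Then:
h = 0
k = 0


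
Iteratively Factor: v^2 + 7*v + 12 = (v + 3)*(v + 4)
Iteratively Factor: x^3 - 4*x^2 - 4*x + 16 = (x - 4)*(x^2 - 4) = (x - 4)*(x - 2)*(x + 2)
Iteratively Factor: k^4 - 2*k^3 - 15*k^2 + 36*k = (k)*(k^3 - 2*k^2 - 15*k + 36) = k*(k - 3)*(k^2 + k - 12) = k*(k - 3)*(k + 4)*(k - 3)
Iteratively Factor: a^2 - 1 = (a + 1)*(a - 1)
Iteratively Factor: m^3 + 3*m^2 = (m + 3)*(m^2) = m*(m + 3)*(m)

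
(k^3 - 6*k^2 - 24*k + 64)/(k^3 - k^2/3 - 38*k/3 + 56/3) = 3*(k - 8)/(3*k - 7)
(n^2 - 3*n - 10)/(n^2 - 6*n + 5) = (n + 2)/(n - 1)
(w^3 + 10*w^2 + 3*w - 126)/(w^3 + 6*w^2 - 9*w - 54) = (w + 7)/(w + 3)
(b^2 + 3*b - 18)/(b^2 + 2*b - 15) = (b + 6)/(b + 5)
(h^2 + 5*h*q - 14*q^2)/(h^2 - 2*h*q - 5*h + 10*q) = (h + 7*q)/(h - 5)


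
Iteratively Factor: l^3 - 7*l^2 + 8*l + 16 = (l + 1)*(l^2 - 8*l + 16) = (l - 4)*(l + 1)*(l - 4)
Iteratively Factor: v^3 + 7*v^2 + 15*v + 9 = (v + 3)*(v^2 + 4*v + 3) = (v + 3)^2*(v + 1)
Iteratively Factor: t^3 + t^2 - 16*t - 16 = (t - 4)*(t^2 + 5*t + 4) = (t - 4)*(t + 4)*(t + 1)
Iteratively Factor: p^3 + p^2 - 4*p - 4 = (p - 2)*(p^2 + 3*p + 2) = (p - 2)*(p + 2)*(p + 1)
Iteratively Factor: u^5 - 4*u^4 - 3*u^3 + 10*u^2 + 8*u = (u - 4)*(u^4 - 3*u^2 - 2*u) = (u - 4)*(u + 1)*(u^3 - u^2 - 2*u) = u*(u - 4)*(u + 1)*(u^2 - u - 2) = u*(u - 4)*(u - 2)*(u + 1)*(u + 1)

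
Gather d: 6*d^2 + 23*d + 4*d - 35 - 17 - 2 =6*d^2 + 27*d - 54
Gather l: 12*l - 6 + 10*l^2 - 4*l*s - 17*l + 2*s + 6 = 10*l^2 + l*(-4*s - 5) + 2*s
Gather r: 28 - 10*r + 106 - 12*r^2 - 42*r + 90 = -12*r^2 - 52*r + 224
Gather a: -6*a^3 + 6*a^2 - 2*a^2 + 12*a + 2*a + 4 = -6*a^3 + 4*a^2 + 14*a + 4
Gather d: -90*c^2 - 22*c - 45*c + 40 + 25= -90*c^2 - 67*c + 65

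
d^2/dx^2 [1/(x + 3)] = 2/(x + 3)^3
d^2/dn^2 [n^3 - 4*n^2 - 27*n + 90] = 6*n - 8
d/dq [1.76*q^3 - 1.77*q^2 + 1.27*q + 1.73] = 5.28*q^2 - 3.54*q + 1.27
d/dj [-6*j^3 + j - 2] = 1 - 18*j^2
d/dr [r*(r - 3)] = 2*r - 3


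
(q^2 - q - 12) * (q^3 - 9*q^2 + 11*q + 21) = q^5 - 10*q^4 + 8*q^3 + 118*q^2 - 153*q - 252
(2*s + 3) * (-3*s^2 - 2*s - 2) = -6*s^3 - 13*s^2 - 10*s - 6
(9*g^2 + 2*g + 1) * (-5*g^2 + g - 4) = -45*g^4 - g^3 - 39*g^2 - 7*g - 4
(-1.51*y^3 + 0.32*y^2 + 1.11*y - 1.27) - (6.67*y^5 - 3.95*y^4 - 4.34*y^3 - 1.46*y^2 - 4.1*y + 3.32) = -6.67*y^5 + 3.95*y^4 + 2.83*y^3 + 1.78*y^2 + 5.21*y - 4.59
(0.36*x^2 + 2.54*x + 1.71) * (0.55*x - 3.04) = 0.198*x^3 + 0.3026*x^2 - 6.7811*x - 5.1984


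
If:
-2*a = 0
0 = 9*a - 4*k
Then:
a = 0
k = 0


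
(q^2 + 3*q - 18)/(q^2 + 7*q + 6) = (q - 3)/(q + 1)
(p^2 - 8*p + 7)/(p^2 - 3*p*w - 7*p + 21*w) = (p - 1)/(p - 3*w)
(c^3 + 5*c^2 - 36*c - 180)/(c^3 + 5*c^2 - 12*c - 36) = (c^2 - c - 30)/(c^2 - c - 6)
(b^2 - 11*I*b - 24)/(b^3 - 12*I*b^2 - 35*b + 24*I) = 1/(b - I)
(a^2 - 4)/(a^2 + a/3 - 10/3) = 3*(a - 2)/(3*a - 5)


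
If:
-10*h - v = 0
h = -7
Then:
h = -7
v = 70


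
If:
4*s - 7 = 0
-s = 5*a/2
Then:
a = -7/10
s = 7/4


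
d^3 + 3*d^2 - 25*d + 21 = (d - 3)*(d - 1)*(d + 7)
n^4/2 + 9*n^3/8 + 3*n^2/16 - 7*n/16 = n*(n/2 + 1/2)*(n - 1/2)*(n + 7/4)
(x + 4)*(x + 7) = x^2 + 11*x + 28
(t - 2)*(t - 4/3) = t^2 - 10*t/3 + 8/3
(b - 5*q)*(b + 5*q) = b^2 - 25*q^2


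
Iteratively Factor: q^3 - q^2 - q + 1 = (q - 1)*(q^2 - 1) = (q - 1)*(q + 1)*(q - 1)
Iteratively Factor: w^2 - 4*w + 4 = (w - 2)*(w - 2)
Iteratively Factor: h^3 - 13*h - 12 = (h + 3)*(h^2 - 3*h - 4) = (h - 4)*(h + 3)*(h + 1)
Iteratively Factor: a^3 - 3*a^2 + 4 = (a + 1)*(a^2 - 4*a + 4) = (a - 2)*(a + 1)*(a - 2)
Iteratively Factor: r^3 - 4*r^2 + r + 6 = (r - 3)*(r^2 - r - 2) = (r - 3)*(r + 1)*(r - 2)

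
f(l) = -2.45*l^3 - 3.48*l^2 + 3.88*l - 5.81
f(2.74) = -71.70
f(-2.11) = -6.47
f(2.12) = -36.57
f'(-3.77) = -74.35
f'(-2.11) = -14.16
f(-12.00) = 3680.11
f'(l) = -7.35*l^2 - 6.96*l + 3.88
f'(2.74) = -70.37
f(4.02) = -205.61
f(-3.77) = 61.38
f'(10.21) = -833.38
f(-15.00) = 7421.74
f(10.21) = -2936.58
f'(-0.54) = 5.50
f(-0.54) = -8.53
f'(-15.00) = -1545.47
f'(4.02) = -142.88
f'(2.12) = -43.91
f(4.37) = -259.77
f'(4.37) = -166.90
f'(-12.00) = -971.00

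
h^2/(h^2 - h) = h/(h - 1)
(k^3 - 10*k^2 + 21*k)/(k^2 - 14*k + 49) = k*(k - 3)/(k - 7)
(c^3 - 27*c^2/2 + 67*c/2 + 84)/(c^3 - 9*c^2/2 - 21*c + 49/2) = (2*c^2 - 13*c - 24)/(2*c^2 + 5*c - 7)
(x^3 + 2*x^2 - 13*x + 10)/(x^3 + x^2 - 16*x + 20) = (x - 1)/(x - 2)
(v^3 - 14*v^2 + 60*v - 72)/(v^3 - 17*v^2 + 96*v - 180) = (v - 2)/(v - 5)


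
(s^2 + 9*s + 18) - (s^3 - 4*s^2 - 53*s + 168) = -s^3 + 5*s^2 + 62*s - 150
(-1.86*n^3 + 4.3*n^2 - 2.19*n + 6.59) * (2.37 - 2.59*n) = 4.8174*n^4 - 15.5452*n^3 + 15.8631*n^2 - 22.2584*n + 15.6183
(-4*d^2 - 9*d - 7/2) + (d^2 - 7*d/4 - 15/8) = -3*d^2 - 43*d/4 - 43/8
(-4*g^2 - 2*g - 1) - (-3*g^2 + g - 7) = -g^2 - 3*g + 6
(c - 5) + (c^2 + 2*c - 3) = c^2 + 3*c - 8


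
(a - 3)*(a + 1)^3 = a^4 - 6*a^2 - 8*a - 3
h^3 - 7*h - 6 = (h - 3)*(h + 1)*(h + 2)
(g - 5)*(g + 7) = g^2 + 2*g - 35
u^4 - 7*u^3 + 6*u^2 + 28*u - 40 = (u - 5)*(u - 2)^2*(u + 2)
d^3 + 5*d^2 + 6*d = d*(d + 2)*(d + 3)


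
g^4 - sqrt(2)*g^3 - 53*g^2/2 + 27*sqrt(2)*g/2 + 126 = (g - 7*sqrt(2)/2)*(g - 2*sqrt(2))*(g + 3*sqrt(2)/2)*(g + 3*sqrt(2))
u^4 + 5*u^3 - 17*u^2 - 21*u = u*(u - 3)*(u + 1)*(u + 7)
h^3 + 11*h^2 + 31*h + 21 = (h + 1)*(h + 3)*(h + 7)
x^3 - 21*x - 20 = (x - 5)*(x + 1)*(x + 4)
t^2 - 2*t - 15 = (t - 5)*(t + 3)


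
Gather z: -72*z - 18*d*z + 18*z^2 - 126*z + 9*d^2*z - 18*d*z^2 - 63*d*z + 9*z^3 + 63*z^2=9*z^3 + z^2*(81 - 18*d) + z*(9*d^2 - 81*d - 198)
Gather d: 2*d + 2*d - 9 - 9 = 4*d - 18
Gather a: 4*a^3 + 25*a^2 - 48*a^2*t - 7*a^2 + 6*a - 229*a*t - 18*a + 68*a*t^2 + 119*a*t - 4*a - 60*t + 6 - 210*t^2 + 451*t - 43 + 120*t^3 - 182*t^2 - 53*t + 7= 4*a^3 + a^2*(18 - 48*t) + a*(68*t^2 - 110*t - 16) + 120*t^3 - 392*t^2 + 338*t - 30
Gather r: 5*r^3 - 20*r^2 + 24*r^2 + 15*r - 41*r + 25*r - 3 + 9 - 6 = 5*r^3 + 4*r^2 - r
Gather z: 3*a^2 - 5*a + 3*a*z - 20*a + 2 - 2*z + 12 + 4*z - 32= 3*a^2 - 25*a + z*(3*a + 2) - 18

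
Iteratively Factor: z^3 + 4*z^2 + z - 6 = (z + 2)*(z^2 + 2*z - 3) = (z - 1)*(z + 2)*(z + 3)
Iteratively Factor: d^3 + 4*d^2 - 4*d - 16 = (d + 2)*(d^2 + 2*d - 8) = (d - 2)*(d + 2)*(d + 4)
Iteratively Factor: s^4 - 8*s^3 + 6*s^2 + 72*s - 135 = (s - 3)*(s^3 - 5*s^2 - 9*s + 45) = (s - 5)*(s - 3)*(s^2 - 9) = (s - 5)*(s - 3)*(s + 3)*(s - 3)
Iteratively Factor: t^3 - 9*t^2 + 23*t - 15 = (t - 3)*(t^2 - 6*t + 5) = (t - 3)*(t - 1)*(t - 5)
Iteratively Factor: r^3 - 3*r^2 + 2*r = (r)*(r^2 - 3*r + 2) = r*(r - 1)*(r - 2)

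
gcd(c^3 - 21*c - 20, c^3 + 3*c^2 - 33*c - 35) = c^2 - 4*c - 5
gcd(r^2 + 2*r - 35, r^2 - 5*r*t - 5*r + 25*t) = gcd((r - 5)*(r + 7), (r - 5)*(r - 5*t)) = r - 5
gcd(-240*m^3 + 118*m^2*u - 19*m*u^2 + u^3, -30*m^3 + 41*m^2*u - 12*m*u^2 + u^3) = 30*m^2 - 11*m*u + u^2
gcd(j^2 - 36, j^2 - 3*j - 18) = j - 6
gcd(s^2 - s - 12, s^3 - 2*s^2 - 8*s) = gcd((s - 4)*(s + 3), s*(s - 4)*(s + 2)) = s - 4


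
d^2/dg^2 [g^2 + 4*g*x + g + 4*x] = 2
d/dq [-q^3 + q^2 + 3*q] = -3*q^2 + 2*q + 3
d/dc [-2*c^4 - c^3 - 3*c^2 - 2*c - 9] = -8*c^3 - 3*c^2 - 6*c - 2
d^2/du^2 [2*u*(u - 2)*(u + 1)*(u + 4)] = 24*u^2 + 36*u - 24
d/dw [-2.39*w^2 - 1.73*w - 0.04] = -4.78*w - 1.73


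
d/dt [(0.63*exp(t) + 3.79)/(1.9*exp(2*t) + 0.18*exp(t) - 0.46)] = (-(0.63*exp(t) + 3.79)*(3.8*exp(t) + 0.18) + 1.197*exp(2*t) + 0.1134*exp(t) - 0.2898)*exp(t)/(1.9*exp(2*t) + 0.18*exp(t) - 0.46)^2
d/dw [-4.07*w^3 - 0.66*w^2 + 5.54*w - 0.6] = -12.21*w^2 - 1.32*w + 5.54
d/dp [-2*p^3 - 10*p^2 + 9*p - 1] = -6*p^2 - 20*p + 9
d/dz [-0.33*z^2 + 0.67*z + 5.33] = 0.67 - 0.66*z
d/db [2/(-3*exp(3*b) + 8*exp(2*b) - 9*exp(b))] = 2*(9*exp(2*b) - 16*exp(b) + 9)*exp(-b)/(3*exp(2*b) - 8*exp(b) + 9)^2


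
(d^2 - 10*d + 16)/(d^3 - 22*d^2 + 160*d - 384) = (d - 2)/(d^2 - 14*d + 48)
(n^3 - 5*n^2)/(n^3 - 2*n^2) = (n - 5)/(n - 2)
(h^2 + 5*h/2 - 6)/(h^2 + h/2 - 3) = (h + 4)/(h + 2)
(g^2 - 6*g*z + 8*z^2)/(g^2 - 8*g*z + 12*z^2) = (-g + 4*z)/(-g + 6*z)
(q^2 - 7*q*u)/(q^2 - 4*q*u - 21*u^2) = q/(q + 3*u)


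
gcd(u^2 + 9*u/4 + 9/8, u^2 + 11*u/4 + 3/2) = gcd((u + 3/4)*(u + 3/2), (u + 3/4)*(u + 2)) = u + 3/4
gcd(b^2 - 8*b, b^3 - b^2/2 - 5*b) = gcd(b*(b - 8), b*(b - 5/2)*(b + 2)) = b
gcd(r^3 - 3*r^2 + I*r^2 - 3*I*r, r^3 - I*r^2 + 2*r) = r^2 + I*r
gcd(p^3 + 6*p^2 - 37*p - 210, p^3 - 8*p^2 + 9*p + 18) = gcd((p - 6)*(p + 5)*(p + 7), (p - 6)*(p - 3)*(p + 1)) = p - 6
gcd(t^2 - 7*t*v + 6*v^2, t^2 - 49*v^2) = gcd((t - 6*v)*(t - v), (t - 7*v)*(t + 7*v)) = 1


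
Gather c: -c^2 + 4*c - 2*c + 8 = -c^2 + 2*c + 8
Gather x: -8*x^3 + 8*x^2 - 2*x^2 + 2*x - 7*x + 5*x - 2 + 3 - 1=-8*x^3 + 6*x^2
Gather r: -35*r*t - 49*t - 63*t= -35*r*t - 112*t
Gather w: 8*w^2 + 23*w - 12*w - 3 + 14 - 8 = 8*w^2 + 11*w + 3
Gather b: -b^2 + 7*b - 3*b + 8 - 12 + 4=-b^2 + 4*b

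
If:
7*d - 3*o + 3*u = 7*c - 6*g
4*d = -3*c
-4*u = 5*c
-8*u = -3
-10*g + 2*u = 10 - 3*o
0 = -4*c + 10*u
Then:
No Solution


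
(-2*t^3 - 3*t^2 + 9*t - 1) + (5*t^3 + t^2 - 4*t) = 3*t^3 - 2*t^2 + 5*t - 1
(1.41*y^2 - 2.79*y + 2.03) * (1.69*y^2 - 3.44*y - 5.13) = 2.3829*y^4 - 9.5655*y^3 + 5.795*y^2 + 7.3295*y - 10.4139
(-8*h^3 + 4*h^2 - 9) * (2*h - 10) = -16*h^4 + 88*h^3 - 40*h^2 - 18*h + 90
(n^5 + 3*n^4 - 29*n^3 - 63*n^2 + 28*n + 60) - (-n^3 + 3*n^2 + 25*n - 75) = n^5 + 3*n^4 - 28*n^3 - 66*n^2 + 3*n + 135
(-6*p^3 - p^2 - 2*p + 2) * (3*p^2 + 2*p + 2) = -18*p^5 - 15*p^4 - 20*p^3 + 4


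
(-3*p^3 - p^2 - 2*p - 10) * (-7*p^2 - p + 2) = 21*p^5 + 10*p^4 + 9*p^3 + 70*p^2 + 6*p - 20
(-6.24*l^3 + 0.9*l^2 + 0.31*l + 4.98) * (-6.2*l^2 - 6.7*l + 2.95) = 38.688*l^5 + 36.228*l^4 - 26.36*l^3 - 30.298*l^2 - 32.4515*l + 14.691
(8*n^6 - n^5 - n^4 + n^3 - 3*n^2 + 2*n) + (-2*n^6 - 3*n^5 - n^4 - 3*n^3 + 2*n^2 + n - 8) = 6*n^6 - 4*n^5 - 2*n^4 - 2*n^3 - n^2 + 3*n - 8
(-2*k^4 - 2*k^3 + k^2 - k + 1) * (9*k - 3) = -18*k^5 - 12*k^4 + 15*k^3 - 12*k^2 + 12*k - 3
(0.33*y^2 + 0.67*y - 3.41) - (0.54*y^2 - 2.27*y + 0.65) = -0.21*y^2 + 2.94*y - 4.06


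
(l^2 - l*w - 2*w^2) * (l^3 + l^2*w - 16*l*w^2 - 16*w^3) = l^5 - 19*l^3*w^2 - 2*l^2*w^3 + 48*l*w^4 + 32*w^5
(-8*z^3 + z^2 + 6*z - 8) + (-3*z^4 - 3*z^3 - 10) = -3*z^4 - 11*z^3 + z^2 + 6*z - 18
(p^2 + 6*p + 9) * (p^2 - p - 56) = p^4 + 5*p^3 - 53*p^2 - 345*p - 504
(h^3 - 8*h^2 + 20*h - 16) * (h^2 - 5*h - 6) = h^5 - 13*h^4 + 54*h^3 - 68*h^2 - 40*h + 96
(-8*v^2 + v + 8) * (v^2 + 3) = -8*v^4 + v^3 - 16*v^2 + 3*v + 24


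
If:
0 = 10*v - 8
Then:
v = 4/5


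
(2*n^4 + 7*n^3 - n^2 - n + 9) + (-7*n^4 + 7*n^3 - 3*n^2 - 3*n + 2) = -5*n^4 + 14*n^3 - 4*n^2 - 4*n + 11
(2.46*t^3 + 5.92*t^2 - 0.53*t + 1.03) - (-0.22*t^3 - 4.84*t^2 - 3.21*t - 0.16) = 2.68*t^3 + 10.76*t^2 + 2.68*t + 1.19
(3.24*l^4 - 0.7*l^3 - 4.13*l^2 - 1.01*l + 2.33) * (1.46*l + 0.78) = 4.7304*l^5 + 1.5052*l^4 - 6.5758*l^3 - 4.696*l^2 + 2.614*l + 1.8174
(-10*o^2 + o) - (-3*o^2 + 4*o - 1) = -7*o^2 - 3*o + 1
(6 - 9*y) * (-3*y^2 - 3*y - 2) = 27*y^3 + 9*y^2 - 12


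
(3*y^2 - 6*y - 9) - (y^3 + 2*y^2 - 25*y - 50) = -y^3 + y^2 + 19*y + 41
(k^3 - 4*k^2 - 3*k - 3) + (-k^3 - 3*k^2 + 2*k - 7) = -7*k^2 - k - 10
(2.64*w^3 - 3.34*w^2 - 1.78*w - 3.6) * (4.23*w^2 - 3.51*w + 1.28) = 11.1672*w^5 - 23.3946*w^4 + 7.5732*w^3 - 13.2554*w^2 + 10.3576*w - 4.608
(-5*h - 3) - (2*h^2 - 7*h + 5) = -2*h^2 + 2*h - 8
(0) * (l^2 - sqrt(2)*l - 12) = 0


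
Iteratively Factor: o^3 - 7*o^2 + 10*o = (o)*(o^2 - 7*o + 10) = o*(o - 2)*(o - 5)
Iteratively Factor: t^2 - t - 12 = (t - 4)*(t + 3)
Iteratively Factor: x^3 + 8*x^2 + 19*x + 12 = (x + 4)*(x^2 + 4*x + 3) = (x + 3)*(x + 4)*(x + 1)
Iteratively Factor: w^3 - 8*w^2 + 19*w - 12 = (w - 4)*(w^2 - 4*w + 3) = (w - 4)*(w - 3)*(w - 1)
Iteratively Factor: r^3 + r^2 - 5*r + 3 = (r - 1)*(r^2 + 2*r - 3) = (r - 1)*(r + 3)*(r - 1)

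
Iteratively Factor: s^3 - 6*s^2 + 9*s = (s)*(s^2 - 6*s + 9) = s*(s - 3)*(s - 3)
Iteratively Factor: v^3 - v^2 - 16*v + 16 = (v - 1)*(v^2 - 16) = (v - 1)*(v + 4)*(v - 4)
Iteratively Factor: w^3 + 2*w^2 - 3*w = (w + 3)*(w^2 - w) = (w - 1)*(w + 3)*(w)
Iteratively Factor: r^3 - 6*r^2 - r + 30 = (r - 5)*(r^2 - r - 6) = (r - 5)*(r - 3)*(r + 2)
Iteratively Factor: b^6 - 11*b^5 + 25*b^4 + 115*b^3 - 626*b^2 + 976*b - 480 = (b - 5)*(b^5 - 6*b^4 - 5*b^3 + 90*b^2 - 176*b + 96) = (b - 5)*(b + 4)*(b^4 - 10*b^3 + 35*b^2 - 50*b + 24) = (b - 5)*(b - 1)*(b + 4)*(b^3 - 9*b^2 + 26*b - 24) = (b - 5)*(b - 3)*(b - 1)*(b + 4)*(b^2 - 6*b + 8) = (b - 5)*(b - 3)*(b - 2)*(b - 1)*(b + 4)*(b - 4)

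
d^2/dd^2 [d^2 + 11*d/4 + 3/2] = 2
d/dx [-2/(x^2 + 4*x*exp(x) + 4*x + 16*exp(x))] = 4*(2*x*exp(x) + x + 10*exp(x) + 2)/(x^2 + 4*x*exp(x) + 4*x + 16*exp(x))^2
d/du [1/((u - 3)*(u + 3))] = -2*u/(u^4 - 18*u^2 + 81)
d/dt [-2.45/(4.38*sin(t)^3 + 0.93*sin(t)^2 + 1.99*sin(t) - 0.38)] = (32.193*sin(t)^2 + 4.557*sin(t) + 4.8755)*cos(t)/(4.38*sin(t)^3 + 0.93*sin(t)^2 + 1.99*sin(t) - 0.38)^2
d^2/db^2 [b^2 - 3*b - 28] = 2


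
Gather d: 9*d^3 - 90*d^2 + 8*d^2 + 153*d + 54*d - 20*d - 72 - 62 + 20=9*d^3 - 82*d^2 + 187*d - 114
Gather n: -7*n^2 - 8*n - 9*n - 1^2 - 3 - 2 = -7*n^2 - 17*n - 6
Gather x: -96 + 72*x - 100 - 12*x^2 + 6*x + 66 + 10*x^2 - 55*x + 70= -2*x^2 + 23*x - 60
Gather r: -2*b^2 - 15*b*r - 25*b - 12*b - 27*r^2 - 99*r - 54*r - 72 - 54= -2*b^2 - 37*b - 27*r^2 + r*(-15*b - 153) - 126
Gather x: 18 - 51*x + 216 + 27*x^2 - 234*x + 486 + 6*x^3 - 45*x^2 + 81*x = 6*x^3 - 18*x^2 - 204*x + 720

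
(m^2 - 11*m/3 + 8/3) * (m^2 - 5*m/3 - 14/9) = m^4 - 16*m^3/3 + 65*m^2/9 + 34*m/27 - 112/27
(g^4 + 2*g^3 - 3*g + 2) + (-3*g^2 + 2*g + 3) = g^4 + 2*g^3 - 3*g^2 - g + 5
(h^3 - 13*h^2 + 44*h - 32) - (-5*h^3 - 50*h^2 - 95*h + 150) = 6*h^3 + 37*h^2 + 139*h - 182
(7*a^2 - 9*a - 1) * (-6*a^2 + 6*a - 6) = -42*a^4 + 96*a^3 - 90*a^2 + 48*a + 6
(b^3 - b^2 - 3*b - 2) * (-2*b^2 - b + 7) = -2*b^5 + b^4 + 14*b^3 - 19*b - 14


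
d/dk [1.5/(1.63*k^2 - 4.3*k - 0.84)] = (6.45 - 4.89*k)/(-1.63*k^2 + 4.3*k + 0.84)^2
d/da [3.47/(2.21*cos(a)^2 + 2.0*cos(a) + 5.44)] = (15.3374*cos(a) + 6.94)*sin(a)/(2.21*cos(a)^2 + 2.0*cos(a) + 5.44)^2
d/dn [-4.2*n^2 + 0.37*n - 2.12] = 0.37 - 8.4*n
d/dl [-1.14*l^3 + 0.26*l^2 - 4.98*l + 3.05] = -3.42*l^2 + 0.52*l - 4.98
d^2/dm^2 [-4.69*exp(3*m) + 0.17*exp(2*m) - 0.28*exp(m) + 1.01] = (-42.21*exp(2*m) + 0.68*exp(m) - 0.28)*exp(m)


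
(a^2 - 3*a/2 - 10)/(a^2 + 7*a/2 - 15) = (2*a^2 - 3*a - 20)/(2*a^2 + 7*a - 30)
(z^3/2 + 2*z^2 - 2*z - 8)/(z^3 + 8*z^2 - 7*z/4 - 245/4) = 2*(z^3 + 4*z^2 - 4*z - 16)/(4*z^3 + 32*z^2 - 7*z - 245)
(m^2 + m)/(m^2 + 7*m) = (m + 1)/(m + 7)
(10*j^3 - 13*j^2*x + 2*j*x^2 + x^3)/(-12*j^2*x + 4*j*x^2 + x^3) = (-5*j^2 + 4*j*x + x^2)/(x*(6*j + x))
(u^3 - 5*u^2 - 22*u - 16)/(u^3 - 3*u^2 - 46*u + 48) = (u^2 + 3*u + 2)/(u^2 + 5*u - 6)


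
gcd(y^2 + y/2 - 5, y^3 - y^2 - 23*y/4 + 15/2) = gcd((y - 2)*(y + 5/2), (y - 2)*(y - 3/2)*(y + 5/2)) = y^2 + y/2 - 5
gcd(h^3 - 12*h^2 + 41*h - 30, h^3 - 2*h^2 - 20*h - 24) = h - 6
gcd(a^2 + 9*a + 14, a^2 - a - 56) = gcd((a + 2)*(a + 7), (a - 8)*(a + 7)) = a + 7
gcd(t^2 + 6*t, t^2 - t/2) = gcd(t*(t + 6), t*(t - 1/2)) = t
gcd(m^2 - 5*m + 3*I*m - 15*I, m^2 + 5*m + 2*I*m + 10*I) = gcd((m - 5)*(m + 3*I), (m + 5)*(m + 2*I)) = 1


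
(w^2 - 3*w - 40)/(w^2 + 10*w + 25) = (w - 8)/(w + 5)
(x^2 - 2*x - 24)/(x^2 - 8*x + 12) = (x + 4)/(x - 2)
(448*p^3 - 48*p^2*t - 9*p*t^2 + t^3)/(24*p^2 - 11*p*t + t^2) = (56*p^2 + p*t - t^2)/(3*p - t)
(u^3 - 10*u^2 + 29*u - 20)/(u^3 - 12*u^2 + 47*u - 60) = (u - 1)/(u - 3)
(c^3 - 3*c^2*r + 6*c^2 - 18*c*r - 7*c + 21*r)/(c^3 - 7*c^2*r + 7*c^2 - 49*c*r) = (-c^2 + 3*c*r + c - 3*r)/(c*(-c + 7*r))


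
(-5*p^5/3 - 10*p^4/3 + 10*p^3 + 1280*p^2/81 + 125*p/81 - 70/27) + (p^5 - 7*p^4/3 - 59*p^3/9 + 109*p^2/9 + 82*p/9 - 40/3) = -2*p^5/3 - 17*p^4/3 + 31*p^3/9 + 2261*p^2/81 + 863*p/81 - 430/27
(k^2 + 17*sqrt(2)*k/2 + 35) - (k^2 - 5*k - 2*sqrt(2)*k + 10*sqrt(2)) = 5*k + 21*sqrt(2)*k/2 - 10*sqrt(2) + 35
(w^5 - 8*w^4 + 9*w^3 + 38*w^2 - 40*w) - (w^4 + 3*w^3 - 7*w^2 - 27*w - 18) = w^5 - 9*w^4 + 6*w^3 + 45*w^2 - 13*w + 18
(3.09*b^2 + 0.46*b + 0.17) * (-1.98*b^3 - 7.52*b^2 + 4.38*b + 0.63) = -6.1182*b^5 - 24.1476*b^4 + 9.7384*b^3 + 2.6831*b^2 + 1.0344*b + 0.1071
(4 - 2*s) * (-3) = 6*s - 12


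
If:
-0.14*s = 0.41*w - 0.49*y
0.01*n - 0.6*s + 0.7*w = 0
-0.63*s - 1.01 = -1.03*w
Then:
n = 21.5478260869565*y - 86.3204968944099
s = 1.25391304347826*y - 1.0288198757764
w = 0.76695652173913*y + 0.351304347826087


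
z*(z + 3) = z^2 + 3*z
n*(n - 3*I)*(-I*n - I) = -I*n^3 - 3*n^2 - I*n^2 - 3*n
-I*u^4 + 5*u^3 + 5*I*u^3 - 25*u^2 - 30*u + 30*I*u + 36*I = (u - 6)*(u - I)*(u + 6*I)*(-I*u - I)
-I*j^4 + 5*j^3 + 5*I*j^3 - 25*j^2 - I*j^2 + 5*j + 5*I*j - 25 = (j - 5)*(j - I)*(j + 5*I)*(-I*j + 1)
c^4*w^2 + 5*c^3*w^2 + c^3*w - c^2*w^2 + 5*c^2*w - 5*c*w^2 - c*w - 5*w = (c - 1)*(c + 5)*(c*w + 1)*(c*w + w)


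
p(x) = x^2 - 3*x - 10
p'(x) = 2*x - 3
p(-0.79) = -7.01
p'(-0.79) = -4.58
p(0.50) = -11.25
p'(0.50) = -2.00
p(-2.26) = 1.89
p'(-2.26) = -7.52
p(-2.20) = 1.44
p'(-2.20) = -7.40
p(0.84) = -11.81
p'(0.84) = -1.32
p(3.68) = -7.50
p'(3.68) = 4.36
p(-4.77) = 27.06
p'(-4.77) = -12.54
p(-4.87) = 28.33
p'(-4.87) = -12.74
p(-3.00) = 8.00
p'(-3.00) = -9.00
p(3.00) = -10.00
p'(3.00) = 3.00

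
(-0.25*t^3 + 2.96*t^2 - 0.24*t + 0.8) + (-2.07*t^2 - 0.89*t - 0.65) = -0.25*t^3 + 0.89*t^2 - 1.13*t + 0.15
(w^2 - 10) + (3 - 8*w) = w^2 - 8*w - 7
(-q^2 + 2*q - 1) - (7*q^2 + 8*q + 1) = -8*q^2 - 6*q - 2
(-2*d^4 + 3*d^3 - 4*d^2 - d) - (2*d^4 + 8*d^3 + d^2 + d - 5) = -4*d^4 - 5*d^3 - 5*d^2 - 2*d + 5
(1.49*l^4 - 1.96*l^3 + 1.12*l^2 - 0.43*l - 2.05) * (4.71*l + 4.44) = 7.0179*l^5 - 2.616*l^4 - 3.4272*l^3 + 2.9475*l^2 - 11.5647*l - 9.102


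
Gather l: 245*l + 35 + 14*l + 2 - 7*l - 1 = 252*l + 36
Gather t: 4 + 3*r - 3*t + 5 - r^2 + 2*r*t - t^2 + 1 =-r^2 + 3*r - t^2 + t*(2*r - 3) + 10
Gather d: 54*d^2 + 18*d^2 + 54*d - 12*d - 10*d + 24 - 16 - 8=72*d^2 + 32*d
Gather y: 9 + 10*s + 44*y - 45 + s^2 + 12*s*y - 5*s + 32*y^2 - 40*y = s^2 + 5*s + 32*y^2 + y*(12*s + 4) - 36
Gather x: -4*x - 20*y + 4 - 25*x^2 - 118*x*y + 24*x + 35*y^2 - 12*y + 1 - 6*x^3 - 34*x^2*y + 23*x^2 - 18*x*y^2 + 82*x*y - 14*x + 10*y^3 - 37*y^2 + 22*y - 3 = -6*x^3 + x^2*(-34*y - 2) + x*(-18*y^2 - 36*y + 6) + 10*y^3 - 2*y^2 - 10*y + 2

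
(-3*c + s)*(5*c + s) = -15*c^2 + 2*c*s + s^2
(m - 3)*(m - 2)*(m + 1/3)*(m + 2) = m^4 - 8*m^3/3 - 5*m^2 + 32*m/3 + 4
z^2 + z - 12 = (z - 3)*(z + 4)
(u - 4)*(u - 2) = u^2 - 6*u + 8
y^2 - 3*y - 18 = (y - 6)*(y + 3)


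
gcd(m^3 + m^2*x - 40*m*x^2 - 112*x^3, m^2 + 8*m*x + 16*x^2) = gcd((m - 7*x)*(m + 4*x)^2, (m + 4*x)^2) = m^2 + 8*m*x + 16*x^2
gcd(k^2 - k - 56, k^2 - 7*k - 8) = k - 8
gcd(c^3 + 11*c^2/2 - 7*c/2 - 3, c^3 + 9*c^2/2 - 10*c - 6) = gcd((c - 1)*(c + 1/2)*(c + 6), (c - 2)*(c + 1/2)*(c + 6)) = c^2 + 13*c/2 + 3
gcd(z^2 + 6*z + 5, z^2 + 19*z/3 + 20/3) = z + 5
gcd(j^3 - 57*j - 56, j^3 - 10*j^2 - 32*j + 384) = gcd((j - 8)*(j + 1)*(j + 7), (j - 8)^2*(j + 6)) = j - 8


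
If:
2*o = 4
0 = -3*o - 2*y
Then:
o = 2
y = -3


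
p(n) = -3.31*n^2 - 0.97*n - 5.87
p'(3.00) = -20.83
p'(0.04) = -1.23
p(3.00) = -38.57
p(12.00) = -494.15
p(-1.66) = -13.38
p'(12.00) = -80.41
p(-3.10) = -34.67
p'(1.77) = -12.69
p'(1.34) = -9.84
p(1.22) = -11.98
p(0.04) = -5.91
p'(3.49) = -24.07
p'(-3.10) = 19.55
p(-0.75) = -7.00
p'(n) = -6.62*n - 0.97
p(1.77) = -17.96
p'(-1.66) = 10.02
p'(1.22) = -9.05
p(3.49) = -49.57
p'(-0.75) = 4.00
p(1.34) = -13.11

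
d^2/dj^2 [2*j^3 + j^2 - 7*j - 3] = 12*j + 2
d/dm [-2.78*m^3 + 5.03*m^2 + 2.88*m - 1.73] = -8.34*m^2 + 10.06*m + 2.88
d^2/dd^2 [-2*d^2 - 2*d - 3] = -4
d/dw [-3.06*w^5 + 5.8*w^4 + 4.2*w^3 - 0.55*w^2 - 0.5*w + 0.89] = -15.3*w^4 + 23.2*w^3 + 12.6*w^2 - 1.1*w - 0.5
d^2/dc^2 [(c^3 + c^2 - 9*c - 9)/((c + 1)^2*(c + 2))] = 2*(-3*c^3 - 33*c^2 - 81*c - 59)/(c^6 + 9*c^5 + 33*c^4 + 63*c^3 + 66*c^2 + 36*c + 8)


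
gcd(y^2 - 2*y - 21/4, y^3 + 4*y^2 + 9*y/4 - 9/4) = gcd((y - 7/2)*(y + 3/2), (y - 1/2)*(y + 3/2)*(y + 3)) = y + 3/2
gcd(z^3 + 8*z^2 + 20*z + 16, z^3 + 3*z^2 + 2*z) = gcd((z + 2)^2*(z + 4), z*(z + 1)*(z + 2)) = z + 2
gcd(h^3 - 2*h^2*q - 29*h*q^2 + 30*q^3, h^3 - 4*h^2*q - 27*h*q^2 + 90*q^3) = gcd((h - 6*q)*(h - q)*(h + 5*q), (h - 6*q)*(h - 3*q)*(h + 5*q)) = -h^2 + h*q + 30*q^2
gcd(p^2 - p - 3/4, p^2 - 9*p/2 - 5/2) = p + 1/2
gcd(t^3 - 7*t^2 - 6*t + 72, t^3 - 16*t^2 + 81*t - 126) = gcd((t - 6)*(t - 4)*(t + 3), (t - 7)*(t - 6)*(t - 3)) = t - 6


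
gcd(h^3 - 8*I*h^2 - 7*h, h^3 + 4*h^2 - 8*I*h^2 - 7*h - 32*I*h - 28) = h^2 - 8*I*h - 7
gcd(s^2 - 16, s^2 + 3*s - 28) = s - 4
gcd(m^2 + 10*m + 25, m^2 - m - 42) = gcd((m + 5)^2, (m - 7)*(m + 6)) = 1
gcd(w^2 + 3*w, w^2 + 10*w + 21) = w + 3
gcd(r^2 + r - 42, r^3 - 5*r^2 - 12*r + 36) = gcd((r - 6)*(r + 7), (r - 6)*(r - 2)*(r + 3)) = r - 6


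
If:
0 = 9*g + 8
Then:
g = -8/9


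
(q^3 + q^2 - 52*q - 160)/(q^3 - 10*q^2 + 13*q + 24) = (q^2 + 9*q + 20)/(q^2 - 2*q - 3)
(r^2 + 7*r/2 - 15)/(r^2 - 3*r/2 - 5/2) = (r + 6)/(r + 1)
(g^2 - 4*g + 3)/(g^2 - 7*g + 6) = (g - 3)/(g - 6)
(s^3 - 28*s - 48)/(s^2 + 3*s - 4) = (s^2 - 4*s - 12)/(s - 1)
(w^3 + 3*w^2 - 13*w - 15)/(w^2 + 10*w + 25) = (w^2 - 2*w - 3)/(w + 5)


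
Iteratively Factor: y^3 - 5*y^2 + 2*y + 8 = (y - 4)*(y^2 - y - 2) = (y - 4)*(y - 2)*(y + 1)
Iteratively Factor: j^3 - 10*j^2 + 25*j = (j)*(j^2 - 10*j + 25) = j*(j - 5)*(j - 5)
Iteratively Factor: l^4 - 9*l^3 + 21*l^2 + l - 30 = (l - 2)*(l^3 - 7*l^2 + 7*l + 15) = (l - 2)*(l + 1)*(l^2 - 8*l + 15) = (l - 5)*(l - 2)*(l + 1)*(l - 3)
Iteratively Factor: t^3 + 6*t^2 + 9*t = (t + 3)*(t^2 + 3*t) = t*(t + 3)*(t + 3)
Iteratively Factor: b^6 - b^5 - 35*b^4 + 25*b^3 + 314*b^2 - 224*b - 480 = (b + 4)*(b^5 - 5*b^4 - 15*b^3 + 85*b^2 - 26*b - 120) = (b + 4)^2*(b^4 - 9*b^3 + 21*b^2 + b - 30) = (b + 1)*(b + 4)^2*(b^3 - 10*b^2 + 31*b - 30) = (b - 5)*(b + 1)*(b + 4)^2*(b^2 - 5*b + 6) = (b - 5)*(b - 3)*(b + 1)*(b + 4)^2*(b - 2)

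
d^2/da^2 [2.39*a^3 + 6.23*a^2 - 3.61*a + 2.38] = 14.34*a + 12.46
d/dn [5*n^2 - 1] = 10*n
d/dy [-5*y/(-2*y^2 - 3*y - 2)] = 10*(1 - y^2)/(4*y^4 + 12*y^3 + 17*y^2 + 12*y + 4)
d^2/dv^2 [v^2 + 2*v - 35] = 2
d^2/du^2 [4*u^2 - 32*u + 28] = 8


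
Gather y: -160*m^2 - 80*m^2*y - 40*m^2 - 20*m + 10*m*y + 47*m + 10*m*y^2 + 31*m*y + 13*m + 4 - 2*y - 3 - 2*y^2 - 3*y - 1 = -200*m^2 + 40*m + y^2*(10*m - 2) + y*(-80*m^2 + 41*m - 5)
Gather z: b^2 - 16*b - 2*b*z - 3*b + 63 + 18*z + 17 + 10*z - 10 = b^2 - 19*b + z*(28 - 2*b) + 70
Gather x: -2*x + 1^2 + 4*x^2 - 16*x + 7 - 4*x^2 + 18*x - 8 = 0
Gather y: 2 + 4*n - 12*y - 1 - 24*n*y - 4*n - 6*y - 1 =y*(-24*n - 18)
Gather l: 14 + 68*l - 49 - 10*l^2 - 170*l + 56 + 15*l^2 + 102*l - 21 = 5*l^2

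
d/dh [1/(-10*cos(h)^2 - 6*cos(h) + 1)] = -2*(10*cos(h) + 3)*sin(h)/(10*cos(h)^2 + 6*cos(h) - 1)^2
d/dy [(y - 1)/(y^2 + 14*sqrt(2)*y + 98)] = (y^2 + 14*sqrt(2)*y - 2*(y - 1)*(y + 7*sqrt(2)) + 98)/(y^2 + 14*sqrt(2)*y + 98)^2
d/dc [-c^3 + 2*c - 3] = 2 - 3*c^2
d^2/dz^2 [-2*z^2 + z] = -4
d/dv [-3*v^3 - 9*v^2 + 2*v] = -9*v^2 - 18*v + 2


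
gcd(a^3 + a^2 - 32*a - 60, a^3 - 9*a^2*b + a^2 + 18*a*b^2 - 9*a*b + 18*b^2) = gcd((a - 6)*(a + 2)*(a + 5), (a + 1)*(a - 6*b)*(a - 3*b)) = 1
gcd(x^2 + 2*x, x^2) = x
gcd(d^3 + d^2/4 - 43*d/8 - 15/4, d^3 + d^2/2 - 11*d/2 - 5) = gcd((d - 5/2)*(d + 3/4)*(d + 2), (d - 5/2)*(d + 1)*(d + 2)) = d^2 - d/2 - 5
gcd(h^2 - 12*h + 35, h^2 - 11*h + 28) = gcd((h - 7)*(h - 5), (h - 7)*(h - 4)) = h - 7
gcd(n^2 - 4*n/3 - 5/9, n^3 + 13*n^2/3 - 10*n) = n - 5/3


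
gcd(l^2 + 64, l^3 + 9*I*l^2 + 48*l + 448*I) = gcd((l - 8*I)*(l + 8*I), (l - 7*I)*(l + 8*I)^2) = l + 8*I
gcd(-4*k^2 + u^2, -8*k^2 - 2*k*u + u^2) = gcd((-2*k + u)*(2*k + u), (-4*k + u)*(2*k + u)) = 2*k + u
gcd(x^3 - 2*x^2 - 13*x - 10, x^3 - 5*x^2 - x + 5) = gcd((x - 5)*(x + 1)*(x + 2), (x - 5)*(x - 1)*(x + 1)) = x^2 - 4*x - 5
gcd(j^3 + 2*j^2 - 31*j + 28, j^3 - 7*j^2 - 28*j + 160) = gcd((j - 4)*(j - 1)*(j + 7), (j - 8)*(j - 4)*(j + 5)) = j - 4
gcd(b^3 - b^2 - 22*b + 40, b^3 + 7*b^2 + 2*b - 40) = b^2 + 3*b - 10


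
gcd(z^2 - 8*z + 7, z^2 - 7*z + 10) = 1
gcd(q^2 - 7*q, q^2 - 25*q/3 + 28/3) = q - 7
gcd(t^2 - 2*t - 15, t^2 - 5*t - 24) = t + 3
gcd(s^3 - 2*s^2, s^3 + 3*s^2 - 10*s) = s^2 - 2*s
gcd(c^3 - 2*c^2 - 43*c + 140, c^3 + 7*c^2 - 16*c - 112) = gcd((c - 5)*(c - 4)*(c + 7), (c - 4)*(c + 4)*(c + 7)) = c^2 + 3*c - 28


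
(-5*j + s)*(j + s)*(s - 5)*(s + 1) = -5*j^2*s^2 + 20*j^2*s + 25*j^2 - 4*j*s^3 + 16*j*s^2 + 20*j*s + s^4 - 4*s^3 - 5*s^2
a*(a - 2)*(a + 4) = a^3 + 2*a^2 - 8*a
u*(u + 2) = u^2 + 2*u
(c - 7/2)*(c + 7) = c^2 + 7*c/2 - 49/2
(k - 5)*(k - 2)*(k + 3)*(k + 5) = k^4 + k^3 - 31*k^2 - 25*k + 150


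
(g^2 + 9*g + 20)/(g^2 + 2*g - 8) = (g + 5)/(g - 2)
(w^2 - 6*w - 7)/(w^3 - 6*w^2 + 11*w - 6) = (w^2 - 6*w - 7)/(w^3 - 6*w^2 + 11*w - 6)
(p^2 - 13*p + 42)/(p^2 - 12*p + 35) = (p - 6)/(p - 5)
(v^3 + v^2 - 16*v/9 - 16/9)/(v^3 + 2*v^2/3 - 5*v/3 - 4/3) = (v + 4/3)/(v + 1)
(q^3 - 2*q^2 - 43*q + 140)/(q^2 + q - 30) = (q^2 + 3*q - 28)/(q + 6)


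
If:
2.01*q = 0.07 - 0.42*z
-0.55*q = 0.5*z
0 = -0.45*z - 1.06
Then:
No Solution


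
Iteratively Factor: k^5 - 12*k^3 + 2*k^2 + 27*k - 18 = (k - 1)*(k^4 + k^3 - 11*k^2 - 9*k + 18) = (k - 3)*(k - 1)*(k^3 + 4*k^2 + k - 6) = (k - 3)*(k - 1)*(k + 3)*(k^2 + k - 2) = (k - 3)*(k - 1)^2*(k + 3)*(k + 2)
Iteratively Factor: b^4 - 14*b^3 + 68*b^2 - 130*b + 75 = (b - 5)*(b^3 - 9*b^2 + 23*b - 15) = (b - 5)^2*(b^2 - 4*b + 3) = (b - 5)^2*(b - 1)*(b - 3)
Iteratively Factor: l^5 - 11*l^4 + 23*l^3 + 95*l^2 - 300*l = (l + 3)*(l^4 - 14*l^3 + 65*l^2 - 100*l) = (l - 4)*(l + 3)*(l^3 - 10*l^2 + 25*l) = (l - 5)*(l - 4)*(l + 3)*(l^2 - 5*l) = l*(l - 5)*(l - 4)*(l + 3)*(l - 5)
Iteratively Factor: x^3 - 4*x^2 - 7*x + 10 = (x + 2)*(x^2 - 6*x + 5) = (x - 1)*(x + 2)*(x - 5)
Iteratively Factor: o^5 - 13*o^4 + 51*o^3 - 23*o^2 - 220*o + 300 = (o + 2)*(o^4 - 15*o^3 + 81*o^2 - 185*o + 150) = (o - 3)*(o + 2)*(o^3 - 12*o^2 + 45*o - 50) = (o - 5)*(o - 3)*(o + 2)*(o^2 - 7*o + 10) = (o - 5)*(o - 3)*(o - 2)*(o + 2)*(o - 5)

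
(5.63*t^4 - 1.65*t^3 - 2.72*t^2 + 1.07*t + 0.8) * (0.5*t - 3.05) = 2.815*t^5 - 17.9965*t^4 + 3.6725*t^3 + 8.831*t^2 - 2.8635*t - 2.44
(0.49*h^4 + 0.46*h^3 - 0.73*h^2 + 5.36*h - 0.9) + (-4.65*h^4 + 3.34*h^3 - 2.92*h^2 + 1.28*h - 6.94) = -4.16*h^4 + 3.8*h^3 - 3.65*h^2 + 6.64*h - 7.84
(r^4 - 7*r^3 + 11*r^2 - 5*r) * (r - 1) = r^5 - 8*r^4 + 18*r^3 - 16*r^2 + 5*r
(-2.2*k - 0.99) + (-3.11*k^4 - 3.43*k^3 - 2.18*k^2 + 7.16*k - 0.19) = -3.11*k^4 - 3.43*k^3 - 2.18*k^2 + 4.96*k - 1.18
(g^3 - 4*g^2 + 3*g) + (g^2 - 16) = g^3 - 3*g^2 + 3*g - 16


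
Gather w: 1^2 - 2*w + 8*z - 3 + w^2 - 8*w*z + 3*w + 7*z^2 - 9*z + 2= w^2 + w*(1 - 8*z) + 7*z^2 - z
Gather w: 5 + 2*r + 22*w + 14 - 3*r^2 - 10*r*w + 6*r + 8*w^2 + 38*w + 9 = -3*r^2 + 8*r + 8*w^2 + w*(60 - 10*r) + 28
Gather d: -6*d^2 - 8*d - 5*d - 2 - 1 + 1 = -6*d^2 - 13*d - 2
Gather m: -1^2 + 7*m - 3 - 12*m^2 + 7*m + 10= -12*m^2 + 14*m + 6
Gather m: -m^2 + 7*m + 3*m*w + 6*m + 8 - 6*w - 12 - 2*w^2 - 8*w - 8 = -m^2 + m*(3*w + 13) - 2*w^2 - 14*w - 12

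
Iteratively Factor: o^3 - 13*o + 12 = (o + 4)*(o^2 - 4*o + 3) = (o - 3)*(o + 4)*(o - 1)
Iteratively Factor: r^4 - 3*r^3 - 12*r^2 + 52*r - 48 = (r - 2)*(r^3 - r^2 - 14*r + 24) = (r - 3)*(r - 2)*(r^2 + 2*r - 8) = (r - 3)*(r - 2)*(r + 4)*(r - 2)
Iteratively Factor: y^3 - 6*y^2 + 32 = (y - 4)*(y^2 - 2*y - 8) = (y - 4)^2*(y + 2)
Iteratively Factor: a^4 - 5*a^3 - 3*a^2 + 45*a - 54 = (a + 3)*(a^3 - 8*a^2 + 21*a - 18) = (a - 2)*(a + 3)*(a^2 - 6*a + 9) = (a - 3)*(a - 2)*(a + 3)*(a - 3)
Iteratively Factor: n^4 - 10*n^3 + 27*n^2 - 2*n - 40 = (n - 5)*(n^3 - 5*n^2 + 2*n + 8) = (n - 5)*(n - 2)*(n^2 - 3*n - 4) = (n - 5)*(n - 4)*(n - 2)*(n + 1)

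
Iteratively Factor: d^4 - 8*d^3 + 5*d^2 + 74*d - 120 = (d - 4)*(d^3 - 4*d^2 - 11*d + 30) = (d - 4)*(d - 2)*(d^2 - 2*d - 15) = (d - 4)*(d - 2)*(d + 3)*(d - 5)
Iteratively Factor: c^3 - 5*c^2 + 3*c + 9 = (c - 3)*(c^2 - 2*c - 3) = (c - 3)*(c + 1)*(c - 3)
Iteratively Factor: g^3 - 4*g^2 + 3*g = (g - 1)*(g^2 - 3*g) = (g - 3)*(g - 1)*(g)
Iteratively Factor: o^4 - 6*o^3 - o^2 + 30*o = (o + 2)*(o^3 - 8*o^2 + 15*o) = (o - 5)*(o + 2)*(o^2 - 3*o) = o*(o - 5)*(o + 2)*(o - 3)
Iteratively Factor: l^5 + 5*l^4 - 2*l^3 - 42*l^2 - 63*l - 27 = (l + 3)*(l^4 + 2*l^3 - 8*l^2 - 18*l - 9) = (l + 1)*(l + 3)*(l^3 + l^2 - 9*l - 9) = (l + 1)^2*(l + 3)*(l^2 - 9) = (l - 3)*(l + 1)^2*(l + 3)*(l + 3)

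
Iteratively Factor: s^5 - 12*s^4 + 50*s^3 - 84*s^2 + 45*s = (s - 3)*(s^4 - 9*s^3 + 23*s^2 - 15*s) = (s - 3)^2*(s^3 - 6*s^2 + 5*s) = (s - 3)^2*(s - 1)*(s^2 - 5*s) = s*(s - 3)^2*(s - 1)*(s - 5)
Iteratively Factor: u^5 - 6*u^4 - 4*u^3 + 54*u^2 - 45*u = (u - 1)*(u^4 - 5*u^3 - 9*u^2 + 45*u) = (u - 1)*(u + 3)*(u^3 - 8*u^2 + 15*u) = u*(u - 1)*(u + 3)*(u^2 - 8*u + 15) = u*(u - 5)*(u - 1)*(u + 3)*(u - 3)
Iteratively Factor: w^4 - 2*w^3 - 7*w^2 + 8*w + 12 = (w - 2)*(w^3 - 7*w - 6) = (w - 2)*(w + 2)*(w^2 - 2*w - 3) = (w - 3)*(w - 2)*(w + 2)*(w + 1)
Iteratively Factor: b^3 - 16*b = (b)*(b^2 - 16) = b*(b - 4)*(b + 4)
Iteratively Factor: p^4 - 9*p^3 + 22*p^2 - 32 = (p - 2)*(p^3 - 7*p^2 + 8*p + 16) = (p - 2)*(p + 1)*(p^2 - 8*p + 16) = (p - 4)*(p - 2)*(p + 1)*(p - 4)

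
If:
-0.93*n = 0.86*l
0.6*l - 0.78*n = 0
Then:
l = 0.00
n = 0.00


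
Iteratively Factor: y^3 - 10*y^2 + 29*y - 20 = (y - 5)*(y^2 - 5*y + 4) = (y - 5)*(y - 1)*(y - 4)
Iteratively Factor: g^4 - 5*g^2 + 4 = (g + 1)*(g^3 - g^2 - 4*g + 4) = (g - 1)*(g + 1)*(g^2 - 4) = (g - 1)*(g + 1)*(g + 2)*(g - 2)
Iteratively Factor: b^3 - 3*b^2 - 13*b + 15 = (b - 5)*(b^2 + 2*b - 3) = (b - 5)*(b - 1)*(b + 3)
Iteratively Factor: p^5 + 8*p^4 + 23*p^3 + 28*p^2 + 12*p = (p)*(p^4 + 8*p^3 + 23*p^2 + 28*p + 12) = p*(p + 2)*(p^3 + 6*p^2 + 11*p + 6) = p*(p + 2)^2*(p^2 + 4*p + 3) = p*(p + 1)*(p + 2)^2*(p + 3)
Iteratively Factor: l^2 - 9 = (l + 3)*(l - 3)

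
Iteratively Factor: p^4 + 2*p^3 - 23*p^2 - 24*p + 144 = (p - 3)*(p^3 + 5*p^2 - 8*p - 48) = (p - 3)*(p + 4)*(p^2 + p - 12) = (p - 3)*(p + 4)^2*(p - 3)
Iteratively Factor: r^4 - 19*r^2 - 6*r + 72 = (r - 4)*(r^3 + 4*r^2 - 3*r - 18) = (r - 4)*(r + 3)*(r^2 + r - 6) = (r - 4)*(r + 3)^2*(r - 2)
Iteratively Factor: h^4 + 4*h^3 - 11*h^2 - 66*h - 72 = (h + 2)*(h^3 + 2*h^2 - 15*h - 36) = (h + 2)*(h + 3)*(h^2 - h - 12) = (h + 2)*(h + 3)^2*(h - 4)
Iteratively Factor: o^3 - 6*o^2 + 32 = (o - 4)*(o^2 - 2*o - 8) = (o - 4)^2*(o + 2)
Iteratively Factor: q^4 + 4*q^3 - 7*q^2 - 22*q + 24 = (q - 2)*(q^3 + 6*q^2 + 5*q - 12) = (q - 2)*(q - 1)*(q^2 + 7*q + 12) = (q - 2)*(q - 1)*(q + 4)*(q + 3)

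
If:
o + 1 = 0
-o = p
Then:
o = -1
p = 1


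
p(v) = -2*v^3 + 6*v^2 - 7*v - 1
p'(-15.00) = -1537.00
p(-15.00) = 8204.00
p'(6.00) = -151.00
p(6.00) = -259.00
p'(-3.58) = -126.86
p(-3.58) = 192.72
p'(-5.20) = -231.64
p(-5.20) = 478.86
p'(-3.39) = -116.63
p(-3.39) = 169.60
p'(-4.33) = -171.45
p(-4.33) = 304.17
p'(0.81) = -1.22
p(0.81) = -3.80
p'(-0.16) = -9.07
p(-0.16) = 0.28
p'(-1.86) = -50.08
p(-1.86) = 45.65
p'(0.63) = -1.82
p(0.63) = -3.53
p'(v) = -6*v^2 + 12*v - 7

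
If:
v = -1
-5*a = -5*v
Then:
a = -1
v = -1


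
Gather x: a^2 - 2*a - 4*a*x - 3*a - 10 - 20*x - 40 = a^2 - 5*a + x*(-4*a - 20) - 50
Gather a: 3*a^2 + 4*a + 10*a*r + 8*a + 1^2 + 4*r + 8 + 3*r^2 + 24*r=3*a^2 + a*(10*r + 12) + 3*r^2 + 28*r + 9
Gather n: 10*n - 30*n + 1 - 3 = -20*n - 2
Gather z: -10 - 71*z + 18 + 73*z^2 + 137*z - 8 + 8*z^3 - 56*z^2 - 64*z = 8*z^3 + 17*z^2 + 2*z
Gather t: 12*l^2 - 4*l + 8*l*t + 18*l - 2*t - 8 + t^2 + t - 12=12*l^2 + 14*l + t^2 + t*(8*l - 1) - 20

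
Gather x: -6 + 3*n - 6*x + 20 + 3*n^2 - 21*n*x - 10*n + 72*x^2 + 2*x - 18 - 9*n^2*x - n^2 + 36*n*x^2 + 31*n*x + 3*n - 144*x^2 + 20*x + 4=2*n^2 - 4*n + x^2*(36*n - 72) + x*(-9*n^2 + 10*n + 16)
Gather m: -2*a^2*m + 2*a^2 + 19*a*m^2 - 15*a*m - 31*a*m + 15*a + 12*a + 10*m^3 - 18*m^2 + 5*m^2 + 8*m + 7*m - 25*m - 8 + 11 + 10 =2*a^2 + 27*a + 10*m^3 + m^2*(19*a - 13) + m*(-2*a^2 - 46*a - 10) + 13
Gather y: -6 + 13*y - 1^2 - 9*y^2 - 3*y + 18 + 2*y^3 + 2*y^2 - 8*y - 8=2*y^3 - 7*y^2 + 2*y + 3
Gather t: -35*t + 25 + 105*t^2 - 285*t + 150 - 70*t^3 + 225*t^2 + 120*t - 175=-70*t^3 + 330*t^2 - 200*t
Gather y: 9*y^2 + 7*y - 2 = 9*y^2 + 7*y - 2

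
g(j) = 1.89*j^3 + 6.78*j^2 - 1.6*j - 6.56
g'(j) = 5.67*j^2 + 13.56*j - 1.6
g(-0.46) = -4.57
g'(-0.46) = -6.64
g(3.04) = 104.33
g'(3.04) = 92.02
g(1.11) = 2.60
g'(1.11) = 20.44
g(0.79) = -2.66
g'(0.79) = 12.65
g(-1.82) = 7.42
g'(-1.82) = -7.50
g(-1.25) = 2.34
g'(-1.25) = -9.69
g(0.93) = -0.66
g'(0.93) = 15.91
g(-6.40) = -214.06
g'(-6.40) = 143.86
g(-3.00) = 8.23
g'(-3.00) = 8.75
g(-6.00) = -161.12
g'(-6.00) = 121.16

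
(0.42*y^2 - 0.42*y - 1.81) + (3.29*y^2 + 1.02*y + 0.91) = 3.71*y^2 + 0.6*y - 0.9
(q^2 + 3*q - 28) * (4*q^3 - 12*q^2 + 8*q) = 4*q^5 - 140*q^3 + 360*q^2 - 224*q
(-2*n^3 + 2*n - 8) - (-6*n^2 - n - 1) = -2*n^3 + 6*n^2 + 3*n - 7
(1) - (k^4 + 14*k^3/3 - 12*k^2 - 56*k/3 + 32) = -k^4 - 14*k^3/3 + 12*k^2 + 56*k/3 - 31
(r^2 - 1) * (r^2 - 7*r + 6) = r^4 - 7*r^3 + 5*r^2 + 7*r - 6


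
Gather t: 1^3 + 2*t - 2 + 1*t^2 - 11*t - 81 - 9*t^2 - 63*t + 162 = -8*t^2 - 72*t + 80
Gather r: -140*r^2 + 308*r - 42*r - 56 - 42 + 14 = -140*r^2 + 266*r - 84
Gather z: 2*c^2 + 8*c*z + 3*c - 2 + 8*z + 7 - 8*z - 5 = 2*c^2 + 8*c*z + 3*c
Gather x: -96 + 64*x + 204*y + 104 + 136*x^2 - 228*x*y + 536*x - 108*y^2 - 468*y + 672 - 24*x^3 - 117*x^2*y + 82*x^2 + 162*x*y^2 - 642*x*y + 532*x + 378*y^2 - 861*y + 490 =-24*x^3 + x^2*(218 - 117*y) + x*(162*y^2 - 870*y + 1132) + 270*y^2 - 1125*y + 1170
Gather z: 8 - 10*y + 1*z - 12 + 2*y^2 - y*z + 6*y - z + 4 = 2*y^2 - y*z - 4*y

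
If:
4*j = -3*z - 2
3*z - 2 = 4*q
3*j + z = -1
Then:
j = -1/5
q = -4/5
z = -2/5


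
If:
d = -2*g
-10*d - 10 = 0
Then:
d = -1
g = 1/2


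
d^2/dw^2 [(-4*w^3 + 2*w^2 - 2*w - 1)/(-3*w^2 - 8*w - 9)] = 2*(214*w^3 + 1053*w^2 + 882*w - 269)/(27*w^6 + 216*w^5 + 819*w^4 + 1808*w^3 + 2457*w^2 + 1944*w + 729)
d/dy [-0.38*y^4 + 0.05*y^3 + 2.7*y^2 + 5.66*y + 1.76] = -1.52*y^3 + 0.15*y^2 + 5.4*y + 5.66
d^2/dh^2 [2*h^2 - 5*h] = 4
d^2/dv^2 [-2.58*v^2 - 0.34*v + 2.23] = -5.16000000000000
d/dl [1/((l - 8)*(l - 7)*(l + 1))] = (-(l - 8)*(l - 7) - (l - 8)*(l + 1) - (l - 7)*(l + 1))/((l - 8)^2*(l - 7)^2*(l + 1)^2)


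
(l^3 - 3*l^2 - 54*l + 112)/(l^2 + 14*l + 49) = (l^2 - 10*l + 16)/(l + 7)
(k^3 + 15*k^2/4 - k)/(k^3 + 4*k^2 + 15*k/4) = (4*k^2 + 15*k - 4)/(4*k^2 + 16*k + 15)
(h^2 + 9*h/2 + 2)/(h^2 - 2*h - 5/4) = 2*(h + 4)/(2*h - 5)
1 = 1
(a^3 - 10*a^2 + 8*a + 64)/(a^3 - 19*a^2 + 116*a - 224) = (a + 2)/(a - 7)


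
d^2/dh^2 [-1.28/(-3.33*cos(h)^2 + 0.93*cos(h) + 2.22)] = (56.775168*(1 - cos(h)^2)^2 - 11.892096*cos(h)^3 + 67.344768*cos(h)^2 + 21.141504*cos(h) - 77.914368)/(-3.33*cos(h)^2 + 0.93*cos(h) + 2.22)^3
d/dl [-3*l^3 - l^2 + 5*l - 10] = -9*l^2 - 2*l + 5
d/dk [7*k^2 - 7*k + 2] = 14*k - 7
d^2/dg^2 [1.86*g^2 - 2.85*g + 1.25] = 3.72000000000000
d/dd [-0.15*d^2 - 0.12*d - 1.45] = -0.3*d - 0.12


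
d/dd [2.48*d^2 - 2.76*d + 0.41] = 4.96*d - 2.76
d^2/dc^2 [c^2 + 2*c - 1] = 2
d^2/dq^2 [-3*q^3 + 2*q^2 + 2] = 4 - 18*q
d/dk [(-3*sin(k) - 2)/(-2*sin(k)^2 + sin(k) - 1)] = (-6*sin(k)^2 - 8*sin(k) + 5)*cos(k)/(-sin(k) - cos(2*k) + 2)^2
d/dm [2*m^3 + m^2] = 2*m*(3*m + 1)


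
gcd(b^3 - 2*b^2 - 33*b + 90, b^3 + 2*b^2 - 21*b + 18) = b^2 + 3*b - 18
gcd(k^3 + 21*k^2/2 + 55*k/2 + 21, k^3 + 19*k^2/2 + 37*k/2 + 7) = k^2 + 9*k + 14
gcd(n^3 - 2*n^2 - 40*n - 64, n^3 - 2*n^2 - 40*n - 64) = n^3 - 2*n^2 - 40*n - 64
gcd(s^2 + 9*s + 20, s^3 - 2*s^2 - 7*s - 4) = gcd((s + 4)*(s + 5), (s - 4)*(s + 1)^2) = 1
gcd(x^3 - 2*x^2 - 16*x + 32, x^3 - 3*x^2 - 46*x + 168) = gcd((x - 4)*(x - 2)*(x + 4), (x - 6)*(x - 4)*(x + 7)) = x - 4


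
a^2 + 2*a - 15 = (a - 3)*(a + 5)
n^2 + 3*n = n*(n + 3)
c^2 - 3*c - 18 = (c - 6)*(c + 3)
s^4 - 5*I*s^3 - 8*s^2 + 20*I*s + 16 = (s - 2)*(s + 2)*(s - 4*I)*(s - I)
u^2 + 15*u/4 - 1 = (u - 1/4)*(u + 4)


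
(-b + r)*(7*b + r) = -7*b^2 + 6*b*r + r^2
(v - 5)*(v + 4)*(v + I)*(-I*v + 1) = -I*v^4 + 2*v^3 + I*v^3 - 2*v^2 + 21*I*v^2 - 40*v - I*v - 20*I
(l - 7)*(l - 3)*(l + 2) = l^3 - 8*l^2 + l + 42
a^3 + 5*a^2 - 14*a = a*(a - 2)*(a + 7)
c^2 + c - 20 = (c - 4)*(c + 5)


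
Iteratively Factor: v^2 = (v)*(v)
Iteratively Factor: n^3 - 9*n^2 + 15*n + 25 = (n - 5)*(n^2 - 4*n - 5) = (n - 5)^2*(n + 1)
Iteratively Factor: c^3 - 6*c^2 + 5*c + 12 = (c - 4)*(c^2 - 2*c - 3) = (c - 4)*(c + 1)*(c - 3)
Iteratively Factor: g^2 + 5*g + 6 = (g + 3)*(g + 2)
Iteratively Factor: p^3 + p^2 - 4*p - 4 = (p + 2)*(p^2 - p - 2) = (p + 1)*(p + 2)*(p - 2)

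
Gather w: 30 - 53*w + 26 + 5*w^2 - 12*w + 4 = 5*w^2 - 65*w + 60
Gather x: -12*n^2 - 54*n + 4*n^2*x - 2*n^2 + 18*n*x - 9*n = -14*n^2 - 63*n + x*(4*n^2 + 18*n)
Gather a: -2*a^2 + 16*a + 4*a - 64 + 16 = -2*a^2 + 20*a - 48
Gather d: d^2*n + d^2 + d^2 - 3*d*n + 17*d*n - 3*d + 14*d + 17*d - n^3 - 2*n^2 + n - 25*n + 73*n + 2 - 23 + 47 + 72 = d^2*(n + 2) + d*(14*n + 28) - n^3 - 2*n^2 + 49*n + 98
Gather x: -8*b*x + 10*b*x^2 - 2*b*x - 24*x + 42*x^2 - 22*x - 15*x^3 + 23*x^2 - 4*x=-15*x^3 + x^2*(10*b + 65) + x*(-10*b - 50)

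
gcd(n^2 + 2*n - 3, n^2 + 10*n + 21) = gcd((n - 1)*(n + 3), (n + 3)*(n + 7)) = n + 3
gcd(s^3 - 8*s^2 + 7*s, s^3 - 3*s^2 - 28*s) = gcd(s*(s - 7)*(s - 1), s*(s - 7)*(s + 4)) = s^2 - 7*s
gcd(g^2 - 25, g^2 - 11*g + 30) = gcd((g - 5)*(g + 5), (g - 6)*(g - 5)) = g - 5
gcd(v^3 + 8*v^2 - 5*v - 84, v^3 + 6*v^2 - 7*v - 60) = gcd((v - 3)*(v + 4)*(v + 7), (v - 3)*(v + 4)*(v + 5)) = v^2 + v - 12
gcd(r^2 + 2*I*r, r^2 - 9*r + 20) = 1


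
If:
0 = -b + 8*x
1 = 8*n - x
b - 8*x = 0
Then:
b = 8*x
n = x/8 + 1/8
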